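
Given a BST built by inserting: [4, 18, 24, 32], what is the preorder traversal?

Tree insertion order: [4, 18, 24, 32]
Tree (level-order array): [4, None, 18, None, 24, None, 32]
Preorder traversal: [4, 18, 24, 32]


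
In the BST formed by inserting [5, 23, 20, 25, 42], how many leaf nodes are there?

Tree built from: [5, 23, 20, 25, 42]
Tree (level-order array): [5, None, 23, 20, 25, None, None, None, 42]
Rule: A leaf has 0 children.
Per-node child counts:
  node 5: 1 child(ren)
  node 23: 2 child(ren)
  node 20: 0 child(ren)
  node 25: 1 child(ren)
  node 42: 0 child(ren)
Matching nodes: [20, 42]
Count of leaf nodes: 2


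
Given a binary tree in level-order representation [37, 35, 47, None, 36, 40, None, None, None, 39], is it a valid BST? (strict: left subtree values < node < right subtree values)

Level-order array: [37, 35, 47, None, 36, 40, None, None, None, 39]
Validate using subtree bounds (lo, hi): at each node, require lo < value < hi,
then recurse left with hi=value and right with lo=value.
Preorder trace (stopping at first violation):
  at node 37 with bounds (-inf, +inf): OK
  at node 35 with bounds (-inf, 37): OK
  at node 36 with bounds (35, 37): OK
  at node 47 with bounds (37, +inf): OK
  at node 40 with bounds (37, 47): OK
  at node 39 with bounds (37, 40): OK
No violation found at any node.
Result: Valid BST


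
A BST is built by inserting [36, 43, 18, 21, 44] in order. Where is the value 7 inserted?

Starting tree (level order): [36, 18, 43, None, 21, None, 44]
Insertion path: 36 -> 18
Result: insert 7 as left child of 18
Final tree (level order): [36, 18, 43, 7, 21, None, 44]


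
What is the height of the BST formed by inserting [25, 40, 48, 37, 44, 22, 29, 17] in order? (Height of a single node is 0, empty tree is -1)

Insertion order: [25, 40, 48, 37, 44, 22, 29, 17]
Tree (level-order array): [25, 22, 40, 17, None, 37, 48, None, None, 29, None, 44]
Compute height bottom-up (empty subtree = -1):
  height(17) = 1 + max(-1, -1) = 0
  height(22) = 1 + max(0, -1) = 1
  height(29) = 1 + max(-1, -1) = 0
  height(37) = 1 + max(0, -1) = 1
  height(44) = 1 + max(-1, -1) = 0
  height(48) = 1 + max(0, -1) = 1
  height(40) = 1 + max(1, 1) = 2
  height(25) = 1 + max(1, 2) = 3
Height = 3


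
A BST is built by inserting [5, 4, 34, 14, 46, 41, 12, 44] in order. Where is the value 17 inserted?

Starting tree (level order): [5, 4, 34, None, None, 14, 46, 12, None, 41, None, None, None, None, 44]
Insertion path: 5 -> 34 -> 14
Result: insert 17 as right child of 14
Final tree (level order): [5, 4, 34, None, None, 14, 46, 12, 17, 41, None, None, None, None, None, None, 44]


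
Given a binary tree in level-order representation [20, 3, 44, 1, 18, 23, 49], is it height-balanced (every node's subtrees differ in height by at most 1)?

Tree (level-order array): [20, 3, 44, 1, 18, 23, 49]
Definition: a tree is height-balanced if, at every node, |h(left) - h(right)| <= 1 (empty subtree has height -1).
Bottom-up per-node check:
  node 1: h_left=-1, h_right=-1, diff=0 [OK], height=0
  node 18: h_left=-1, h_right=-1, diff=0 [OK], height=0
  node 3: h_left=0, h_right=0, diff=0 [OK], height=1
  node 23: h_left=-1, h_right=-1, diff=0 [OK], height=0
  node 49: h_left=-1, h_right=-1, diff=0 [OK], height=0
  node 44: h_left=0, h_right=0, diff=0 [OK], height=1
  node 20: h_left=1, h_right=1, diff=0 [OK], height=2
All nodes satisfy the balance condition.
Result: Balanced


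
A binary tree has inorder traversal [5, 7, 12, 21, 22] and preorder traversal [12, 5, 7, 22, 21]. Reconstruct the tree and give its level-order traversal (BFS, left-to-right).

Inorder:  [5, 7, 12, 21, 22]
Preorder: [12, 5, 7, 22, 21]
Algorithm: preorder visits root first, so consume preorder in order;
for each root, split the current inorder slice at that value into
left-subtree inorder and right-subtree inorder, then recurse.
Recursive splits:
  root=12; inorder splits into left=[5, 7], right=[21, 22]
  root=5; inorder splits into left=[], right=[7]
  root=7; inorder splits into left=[], right=[]
  root=22; inorder splits into left=[21], right=[]
  root=21; inorder splits into left=[], right=[]
Reconstructed level-order: [12, 5, 22, 7, 21]


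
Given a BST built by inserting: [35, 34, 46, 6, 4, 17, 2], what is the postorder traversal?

Tree insertion order: [35, 34, 46, 6, 4, 17, 2]
Tree (level-order array): [35, 34, 46, 6, None, None, None, 4, 17, 2]
Postorder traversal: [2, 4, 17, 6, 34, 46, 35]


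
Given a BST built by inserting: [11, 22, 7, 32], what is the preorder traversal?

Tree insertion order: [11, 22, 7, 32]
Tree (level-order array): [11, 7, 22, None, None, None, 32]
Preorder traversal: [11, 7, 22, 32]


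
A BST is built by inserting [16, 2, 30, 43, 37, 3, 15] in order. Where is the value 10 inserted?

Starting tree (level order): [16, 2, 30, None, 3, None, 43, None, 15, 37]
Insertion path: 16 -> 2 -> 3 -> 15
Result: insert 10 as left child of 15
Final tree (level order): [16, 2, 30, None, 3, None, 43, None, 15, 37, None, 10]


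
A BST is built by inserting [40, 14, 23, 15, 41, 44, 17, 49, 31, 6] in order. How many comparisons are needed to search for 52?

Search path for 52: 40 -> 41 -> 44 -> 49
Found: False
Comparisons: 4


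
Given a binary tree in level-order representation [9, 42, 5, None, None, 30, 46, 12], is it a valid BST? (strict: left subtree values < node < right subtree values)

Level-order array: [9, 42, 5, None, None, 30, 46, 12]
Validate using subtree bounds (lo, hi): at each node, require lo < value < hi,
then recurse left with hi=value and right with lo=value.
Preorder trace (stopping at first violation):
  at node 9 with bounds (-inf, +inf): OK
  at node 42 with bounds (-inf, 9): VIOLATION
Node 42 violates its bound: not (-inf < 42 < 9).
Result: Not a valid BST


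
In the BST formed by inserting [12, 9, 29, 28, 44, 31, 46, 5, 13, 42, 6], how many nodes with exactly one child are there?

Tree built from: [12, 9, 29, 28, 44, 31, 46, 5, 13, 42, 6]
Tree (level-order array): [12, 9, 29, 5, None, 28, 44, None, 6, 13, None, 31, 46, None, None, None, None, None, 42]
Rule: These are nodes with exactly 1 non-null child.
Per-node child counts:
  node 12: 2 child(ren)
  node 9: 1 child(ren)
  node 5: 1 child(ren)
  node 6: 0 child(ren)
  node 29: 2 child(ren)
  node 28: 1 child(ren)
  node 13: 0 child(ren)
  node 44: 2 child(ren)
  node 31: 1 child(ren)
  node 42: 0 child(ren)
  node 46: 0 child(ren)
Matching nodes: [9, 5, 28, 31]
Count of nodes with exactly one child: 4


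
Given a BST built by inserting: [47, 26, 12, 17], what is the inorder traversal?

Tree insertion order: [47, 26, 12, 17]
Tree (level-order array): [47, 26, None, 12, None, None, 17]
Inorder traversal: [12, 17, 26, 47]


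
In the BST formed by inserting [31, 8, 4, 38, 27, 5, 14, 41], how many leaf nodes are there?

Tree built from: [31, 8, 4, 38, 27, 5, 14, 41]
Tree (level-order array): [31, 8, 38, 4, 27, None, 41, None, 5, 14]
Rule: A leaf has 0 children.
Per-node child counts:
  node 31: 2 child(ren)
  node 8: 2 child(ren)
  node 4: 1 child(ren)
  node 5: 0 child(ren)
  node 27: 1 child(ren)
  node 14: 0 child(ren)
  node 38: 1 child(ren)
  node 41: 0 child(ren)
Matching nodes: [5, 14, 41]
Count of leaf nodes: 3


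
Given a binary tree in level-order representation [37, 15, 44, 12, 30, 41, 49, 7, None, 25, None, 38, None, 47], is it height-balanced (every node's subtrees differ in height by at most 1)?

Tree (level-order array): [37, 15, 44, 12, 30, 41, 49, 7, None, 25, None, 38, None, 47]
Definition: a tree is height-balanced if, at every node, |h(left) - h(right)| <= 1 (empty subtree has height -1).
Bottom-up per-node check:
  node 7: h_left=-1, h_right=-1, diff=0 [OK], height=0
  node 12: h_left=0, h_right=-1, diff=1 [OK], height=1
  node 25: h_left=-1, h_right=-1, diff=0 [OK], height=0
  node 30: h_left=0, h_right=-1, diff=1 [OK], height=1
  node 15: h_left=1, h_right=1, diff=0 [OK], height=2
  node 38: h_left=-1, h_right=-1, diff=0 [OK], height=0
  node 41: h_left=0, h_right=-1, diff=1 [OK], height=1
  node 47: h_left=-1, h_right=-1, diff=0 [OK], height=0
  node 49: h_left=0, h_right=-1, diff=1 [OK], height=1
  node 44: h_left=1, h_right=1, diff=0 [OK], height=2
  node 37: h_left=2, h_right=2, diff=0 [OK], height=3
All nodes satisfy the balance condition.
Result: Balanced


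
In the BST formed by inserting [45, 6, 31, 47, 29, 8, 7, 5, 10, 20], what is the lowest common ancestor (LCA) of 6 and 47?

Tree insertion order: [45, 6, 31, 47, 29, 8, 7, 5, 10, 20]
Tree (level-order array): [45, 6, 47, 5, 31, None, None, None, None, 29, None, 8, None, 7, 10, None, None, None, 20]
In a BST, the LCA of p=6, q=47 is the first node v on the
root-to-leaf path with p <= v <= q (go left if both < v, right if both > v).
Walk from root:
  at 45: 6 <= 45 <= 47, this is the LCA
LCA = 45


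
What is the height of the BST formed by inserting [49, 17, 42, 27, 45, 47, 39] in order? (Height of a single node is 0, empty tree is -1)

Insertion order: [49, 17, 42, 27, 45, 47, 39]
Tree (level-order array): [49, 17, None, None, 42, 27, 45, None, 39, None, 47]
Compute height bottom-up (empty subtree = -1):
  height(39) = 1 + max(-1, -1) = 0
  height(27) = 1 + max(-1, 0) = 1
  height(47) = 1 + max(-1, -1) = 0
  height(45) = 1 + max(-1, 0) = 1
  height(42) = 1 + max(1, 1) = 2
  height(17) = 1 + max(-1, 2) = 3
  height(49) = 1 + max(3, -1) = 4
Height = 4


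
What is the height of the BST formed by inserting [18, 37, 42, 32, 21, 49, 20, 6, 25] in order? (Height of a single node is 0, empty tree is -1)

Insertion order: [18, 37, 42, 32, 21, 49, 20, 6, 25]
Tree (level-order array): [18, 6, 37, None, None, 32, 42, 21, None, None, 49, 20, 25]
Compute height bottom-up (empty subtree = -1):
  height(6) = 1 + max(-1, -1) = 0
  height(20) = 1 + max(-1, -1) = 0
  height(25) = 1 + max(-1, -1) = 0
  height(21) = 1 + max(0, 0) = 1
  height(32) = 1 + max(1, -1) = 2
  height(49) = 1 + max(-1, -1) = 0
  height(42) = 1 + max(-1, 0) = 1
  height(37) = 1 + max(2, 1) = 3
  height(18) = 1 + max(0, 3) = 4
Height = 4


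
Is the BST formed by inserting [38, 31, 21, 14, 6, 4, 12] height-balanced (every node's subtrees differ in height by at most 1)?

Tree (level-order array): [38, 31, None, 21, None, 14, None, 6, None, 4, 12]
Definition: a tree is height-balanced if, at every node, |h(left) - h(right)| <= 1 (empty subtree has height -1).
Bottom-up per-node check:
  node 4: h_left=-1, h_right=-1, diff=0 [OK], height=0
  node 12: h_left=-1, h_right=-1, diff=0 [OK], height=0
  node 6: h_left=0, h_right=0, diff=0 [OK], height=1
  node 14: h_left=1, h_right=-1, diff=2 [FAIL (|1--1|=2 > 1)], height=2
  node 21: h_left=2, h_right=-1, diff=3 [FAIL (|2--1|=3 > 1)], height=3
  node 31: h_left=3, h_right=-1, diff=4 [FAIL (|3--1|=4 > 1)], height=4
  node 38: h_left=4, h_right=-1, diff=5 [FAIL (|4--1|=5 > 1)], height=5
Node 14 violates the condition: |1 - -1| = 2 > 1.
Result: Not balanced


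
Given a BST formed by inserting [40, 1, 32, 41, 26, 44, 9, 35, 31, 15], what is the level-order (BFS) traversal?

Tree insertion order: [40, 1, 32, 41, 26, 44, 9, 35, 31, 15]
Tree (level-order array): [40, 1, 41, None, 32, None, 44, 26, 35, None, None, 9, 31, None, None, None, 15]
BFS from the root, enqueuing left then right child of each popped node:
  queue [40] -> pop 40, enqueue [1, 41], visited so far: [40]
  queue [1, 41] -> pop 1, enqueue [32], visited so far: [40, 1]
  queue [41, 32] -> pop 41, enqueue [44], visited so far: [40, 1, 41]
  queue [32, 44] -> pop 32, enqueue [26, 35], visited so far: [40, 1, 41, 32]
  queue [44, 26, 35] -> pop 44, enqueue [none], visited so far: [40, 1, 41, 32, 44]
  queue [26, 35] -> pop 26, enqueue [9, 31], visited so far: [40, 1, 41, 32, 44, 26]
  queue [35, 9, 31] -> pop 35, enqueue [none], visited so far: [40, 1, 41, 32, 44, 26, 35]
  queue [9, 31] -> pop 9, enqueue [15], visited so far: [40, 1, 41, 32, 44, 26, 35, 9]
  queue [31, 15] -> pop 31, enqueue [none], visited so far: [40, 1, 41, 32, 44, 26, 35, 9, 31]
  queue [15] -> pop 15, enqueue [none], visited so far: [40, 1, 41, 32, 44, 26, 35, 9, 31, 15]
Result: [40, 1, 41, 32, 44, 26, 35, 9, 31, 15]


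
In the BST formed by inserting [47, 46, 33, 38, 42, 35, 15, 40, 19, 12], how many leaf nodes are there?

Tree built from: [47, 46, 33, 38, 42, 35, 15, 40, 19, 12]
Tree (level-order array): [47, 46, None, 33, None, 15, 38, 12, 19, 35, 42, None, None, None, None, None, None, 40]
Rule: A leaf has 0 children.
Per-node child counts:
  node 47: 1 child(ren)
  node 46: 1 child(ren)
  node 33: 2 child(ren)
  node 15: 2 child(ren)
  node 12: 0 child(ren)
  node 19: 0 child(ren)
  node 38: 2 child(ren)
  node 35: 0 child(ren)
  node 42: 1 child(ren)
  node 40: 0 child(ren)
Matching nodes: [12, 19, 35, 40]
Count of leaf nodes: 4


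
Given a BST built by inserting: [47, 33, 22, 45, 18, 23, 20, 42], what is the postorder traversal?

Tree insertion order: [47, 33, 22, 45, 18, 23, 20, 42]
Tree (level-order array): [47, 33, None, 22, 45, 18, 23, 42, None, None, 20]
Postorder traversal: [20, 18, 23, 22, 42, 45, 33, 47]


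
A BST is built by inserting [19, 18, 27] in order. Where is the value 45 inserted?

Starting tree (level order): [19, 18, 27]
Insertion path: 19 -> 27
Result: insert 45 as right child of 27
Final tree (level order): [19, 18, 27, None, None, None, 45]


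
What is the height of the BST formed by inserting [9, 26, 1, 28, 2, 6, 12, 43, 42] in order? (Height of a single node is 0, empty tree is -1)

Insertion order: [9, 26, 1, 28, 2, 6, 12, 43, 42]
Tree (level-order array): [9, 1, 26, None, 2, 12, 28, None, 6, None, None, None, 43, None, None, 42]
Compute height bottom-up (empty subtree = -1):
  height(6) = 1 + max(-1, -1) = 0
  height(2) = 1 + max(-1, 0) = 1
  height(1) = 1 + max(-1, 1) = 2
  height(12) = 1 + max(-1, -1) = 0
  height(42) = 1 + max(-1, -1) = 0
  height(43) = 1 + max(0, -1) = 1
  height(28) = 1 + max(-1, 1) = 2
  height(26) = 1 + max(0, 2) = 3
  height(9) = 1 + max(2, 3) = 4
Height = 4


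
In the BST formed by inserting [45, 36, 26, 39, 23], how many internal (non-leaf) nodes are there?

Tree built from: [45, 36, 26, 39, 23]
Tree (level-order array): [45, 36, None, 26, 39, 23]
Rule: An internal node has at least one child.
Per-node child counts:
  node 45: 1 child(ren)
  node 36: 2 child(ren)
  node 26: 1 child(ren)
  node 23: 0 child(ren)
  node 39: 0 child(ren)
Matching nodes: [45, 36, 26]
Count of internal (non-leaf) nodes: 3


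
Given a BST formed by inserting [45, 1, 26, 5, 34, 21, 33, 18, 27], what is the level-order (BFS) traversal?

Tree insertion order: [45, 1, 26, 5, 34, 21, 33, 18, 27]
Tree (level-order array): [45, 1, None, None, 26, 5, 34, None, 21, 33, None, 18, None, 27]
BFS from the root, enqueuing left then right child of each popped node:
  queue [45] -> pop 45, enqueue [1], visited so far: [45]
  queue [1] -> pop 1, enqueue [26], visited so far: [45, 1]
  queue [26] -> pop 26, enqueue [5, 34], visited so far: [45, 1, 26]
  queue [5, 34] -> pop 5, enqueue [21], visited so far: [45, 1, 26, 5]
  queue [34, 21] -> pop 34, enqueue [33], visited so far: [45, 1, 26, 5, 34]
  queue [21, 33] -> pop 21, enqueue [18], visited so far: [45, 1, 26, 5, 34, 21]
  queue [33, 18] -> pop 33, enqueue [27], visited so far: [45, 1, 26, 5, 34, 21, 33]
  queue [18, 27] -> pop 18, enqueue [none], visited so far: [45, 1, 26, 5, 34, 21, 33, 18]
  queue [27] -> pop 27, enqueue [none], visited so far: [45, 1, 26, 5, 34, 21, 33, 18, 27]
Result: [45, 1, 26, 5, 34, 21, 33, 18, 27]


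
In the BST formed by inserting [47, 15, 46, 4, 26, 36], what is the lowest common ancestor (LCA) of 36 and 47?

Tree insertion order: [47, 15, 46, 4, 26, 36]
Tree (level-order array): [47, 15, None, 4, 46, None, None, 26, None, None, 36]
In a BST, the LCA of p=36, q=47 is the first node v on the
root-to-leaf path with p <= v <= q (go left if both < v, right if both > v).
Walk from root:
  at 47: 36 <= 47 <= 47, this is the LCA
LCA = 47


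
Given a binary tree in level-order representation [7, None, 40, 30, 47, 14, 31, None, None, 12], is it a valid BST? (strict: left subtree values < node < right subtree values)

Level-order array: [7, None, 40, 30, 47, 14, 31, None, None, 12]
Validate using subtree bounds (lo, hi): at each node, require lo < value < hi,
then recurse left with hi=value and right with lo=value.
Preorder trace (stopping at first violation):
  at node 7 with bounds (-inf, +inf): OK
  at node 40 with bounds (7, +inf): OK
  at node 30 with bounds (7, 40): OK
  at node 14 with bounds (7, 30): OK
  at node 12 with bounds (7, 14): OK
  at node 31 with bounds (30, 40): OK
  at node 47 with bounds (40, +inf): OK
No violation found at any node.
Result: Valid BST


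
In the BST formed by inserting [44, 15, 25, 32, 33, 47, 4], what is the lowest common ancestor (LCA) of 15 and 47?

Tree insertion order: [44, 15, 25, 32, 33, 47, 4]
Tree (level-order array): [44, 15, 47, 4, 25, None, None, None, None, None, 32, None, 33]
In a BST, the LCA of p=15, q=47 is the first node v on the
root-to-leaf path with p <= v <= q (go left if both < v, right if both > v).
Walk from root:
  at 44: 15 <= 44 <= 47, this is the LCA
LCA = 44


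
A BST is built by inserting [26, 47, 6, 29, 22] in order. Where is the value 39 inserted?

Starting tree (level order): [26, 6, 47, None, 22, 29]
Insertion path: 26 -> 47 -> 29
Result: insert 39 as right child of 29
Final tree (level order): [26, 6, 47, None, 22, 29, None, None, None, None, 39]


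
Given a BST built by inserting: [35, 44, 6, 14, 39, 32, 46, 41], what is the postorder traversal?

Tree insertion order: [35, 44, 6, 14, 39, 32, 46, 41]
Tree (level-order array): [35, 6, 44, None, 14, 39, 46, None, 32, None, 41]
Postorder traversal: [32, 14, 6, 41, 39, 46, 44, 35]


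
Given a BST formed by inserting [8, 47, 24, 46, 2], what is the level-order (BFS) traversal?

Tree insertion order: [8, 47, 24, 46, 2]
Tree (level-order array): [8, 2, 47, None, None, 24, None, None, 46]
BFS from the root, enqueuing left then right child of each popped node:
  queue [8] -> pop 8, enqueue [2, 47], visited so far: [8]
  queue [2, 47] -> pop 2, enqueue [none], visited so far: [8, 2]
  queue [47] -> pop 47, enqueue [24], visited so far: [8, 2, 47]
  queue [24] -> pop 24, enqueue [46], visited so far: [8, 2, 47, 24]
  queue [46] -> pop 46, enqueue [none], visited so far: [8, 2, 47, 24, 46]
Result: [8, 2, 47, 24, 46]


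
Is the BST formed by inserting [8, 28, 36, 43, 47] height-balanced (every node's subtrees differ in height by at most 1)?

Tree (level-order array): [8, None, 28, None, 36, None, 43, None, 47]
Definition: a tree is height-balanced if, at every node, |h(left) - h(right)| <= 1 (empty subtree has height -1).
Bottom-up per-node check:
  node 47: h_left=-1, h_right=-1, diff=0 [OK], height=0
  node 43: h_left=-1, h_right=0, diff=1 [OK], height=1
  node 36: h_left=-1, h_right=1, diff=2 [FAIL (|-1-1|=2 > 1)], height=2
  node 28: h_left=-1, h_right=2, diff=3 [FAIL (|-1-2|=3 > 1)], height=3
  node 8: h_left=-1, h_right=3, diff=4 [FAIL (|-1-3|=4 > 1)], height=4
Node 36 violates the condition: |-1 - 1| = 2 > 1.
Result: Not balanced


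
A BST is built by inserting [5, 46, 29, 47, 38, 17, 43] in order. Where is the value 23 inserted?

Starting tree (level order): [5, None, 46, 29, 47, 17, 38, None, None, None, None, None, 43]
Insertion path: 5 -> 46 -> 29 -> 17
Result: insert 23 as right child of 17
Final tree (level order): [5, None, 46, 29, 47, 17, 38, None, None, None, 23, None, 43]


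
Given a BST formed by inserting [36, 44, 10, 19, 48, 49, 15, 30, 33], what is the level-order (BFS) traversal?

Tree insertion order: [36, 44, 10, 19, 48, 49, 15, 30, 33]
Tree (level-order array): [36, 10, 44, None, 19, None, 48, 15, 30, None, 49, None, None, None, 33]
BFS from the root, enqueuing left then right child of each popped node:
  queue [36] -> pop 36, enqueue [10, 44], visited so far: [36]
  queue [10, 44] -> pop 10, enqueue [19], visited so far: [36, 10]
  queue [44, 19] -> pop 44, enqueue [48], visited so far: [36, 10, 44]
  queue [19, 48] -> pop 19, enqueue [15, 30], visited so far: [36, 10, 44, 19]
  queue [48, 15, 30] -> pop 48, enqueue [49], visited so far: [36, 10, 44, 19, 48]
  queue [15, 30, 49] -> pop 15, enqueue [none], visited so far: [36, 10, 44, 19, 48, 15]
  queue [30, 49] -> pop 30, enqueue [33], visited so far: [36, 10, 44, 19, 48, 15, 30]
  queue [49, 33] -> pop 49, enqueue [none], visited so far: [36, 10, 44, 19, 48, 15, 30, 49]
  queue [33] -> pop 33, enqueue [none], visited so far: [36, 10, 44, 19, 48, 15, 30, 49, 33]
Result: [36, 10, 44, 19, 48, 15, 30, 49, 33]


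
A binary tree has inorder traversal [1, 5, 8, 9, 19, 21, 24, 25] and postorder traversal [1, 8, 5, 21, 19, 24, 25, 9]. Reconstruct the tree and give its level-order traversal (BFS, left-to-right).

Inorder:   [1, 5, 8, 9, 19, 21, 24, 25]
Postorder: [1, 8, 5, 21, 19, 24, 25, 9]
Algorithm: postorder visits root last, so walk postorder right-to-left;
each value is the root of the current inorder slice — split it at that
value, recurse on the right subtree first, then the left.
Recursive splits:
  root=9; inorder splits into left=[1, 5, 8], right=[19, 21, 24, 25]
  root=25; inorder splits into left=[19, 21, 24], right=[]
  root=24; inorder splits into left=[19, 21], right=[]
  root=19; inorder splits into left=[], right=[21]
  root=21; inorder splits into left=[], right=[]
  root=5; inorder splits into left=[1], right=[8]
  root=8; inorder splits into left=[], right=[]
  root=1; inorder splits into left=[], right=[]
Reconstructed level-order: [9, 5, 25, 1, 8, 24, 19, 21]


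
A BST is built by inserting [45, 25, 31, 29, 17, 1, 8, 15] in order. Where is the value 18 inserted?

Starting tree (level order): [45, 25, None, 17, 31, 1, None, 29, None, None, 8, None, None, None, 15]
Insertion path: 45 -> 25 -> 17
Result: insert 18 as right child of 17
Final tree (level order): [45, 25, None, 17, 31, 1, 18, 29, None, None, 8, None, None, None, None, None, 15]


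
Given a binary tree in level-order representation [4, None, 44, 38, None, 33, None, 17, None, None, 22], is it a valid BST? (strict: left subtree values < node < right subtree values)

Level-order array: [4, None, 44, 38, None, 33, None, 17, None, None, 22]
Validate using subtree bounds (lo, hi): at each node, require lo < value < hi,
then recurse left with hi=value and right with lo=value.
Preorder trace (stopping at first violation):
  at node 4 with bounds (-inf, +inf): OK
  at node 44 with bounds (4, +inf): OK
  at node 38 with bounds (4, 44): OK
  at node 33 with bounds (4, 38): OK
  at node 17 with bounds (4, 33): OK
  at node 22 with bounds (17, 33): OK
No violation found at any node.
Result: Valid BST


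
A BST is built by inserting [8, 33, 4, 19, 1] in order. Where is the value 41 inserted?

Starting tree (level order): [8, 4, 33, 1, None, 19]
Insertion path: 8 -> 33
Result: insert 41 as right child of 33
Final tree (level order): [8, 4, 33, 1, None, 19, 41]


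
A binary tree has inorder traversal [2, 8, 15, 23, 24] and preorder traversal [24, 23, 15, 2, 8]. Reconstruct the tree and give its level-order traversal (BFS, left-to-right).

Inorder:  [2, 8, 15, 23, 24]
Preorder: [24, 23, 15, 2, 8]
Algorithm: preorder visits root first, so consume preorder in order;
for each root, split the current inorder slice at that value into
left-subtree inorder and right-subtree inorder, then recurse.
Recursive splits:
  root=24; inorder splits into left=[2, 8, 15, 23], right=[]
  root=23; inorder splits into left=[2, 8, 15], right=[]
  root=15; inorder splits into left=[2, 8], right=[]
  root=2; inorder splits into left=[], right=[8]
  root=8; inorder splits into left=[], right=[]
Reconstructed level-order: [24, 23, 15, 2, 8]


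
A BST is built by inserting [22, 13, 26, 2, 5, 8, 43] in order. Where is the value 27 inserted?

Starting tree (level order): [22, 13, 26, 2, None, None, 43, None, 5, None, None, None, 8]
Insertion path: 22 -> 26 -> 43
Result: insert 27 as left child of 43
Final tree (level order): [22, 13, 26, 2, None, None, 43, None, 5, 27, None, None, 8]


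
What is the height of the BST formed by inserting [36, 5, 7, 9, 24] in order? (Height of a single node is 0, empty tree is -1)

Insertion order: [36, 5, 7, 9, 24]
Tree (level-order array): [36, 5, None, None, 7, None, 9, None, 24]
Compute height bottom-up (empty subtree = -1):
  height(24) = 1 + max(-1, -1) = 0
  height(9) = 1 + max(-1, 0) = 1
  height(7) = 1 + max(-1, 1) = 2
  height(5) = 1 + max(-1, 2) = 3
  height(36) = 1 + max(3, -1) = 4
Height = 4


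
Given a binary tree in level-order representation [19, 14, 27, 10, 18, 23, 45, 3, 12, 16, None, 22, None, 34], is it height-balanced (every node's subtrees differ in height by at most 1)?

Tree (level-order array): [19, 14, 27, 10, 18, 23, 45, 3, 12, 16, None, 22, None, 34]
Definition: a tree is height-balanced if, at every node, |h(left) - h(right)| <= 1 (empty subtree has height -1).
Bottom-up per-node check:
  node 3: h_left=-1, h_right=-1, diff=0 [OK], height=0
  node 12: h_left=-1, h_right=-1, diff=0 [OK], height=0
  node 10: h_left=0, h_right=0, diff=0 [OK], height=1
  node 16: h_left=-1, h_right=-1, diff=0 [OK], height=0
  node 18: h_left=0, h_right=-1, diff=1 [OK], height=1
  node 14: h_left=1, h_right=1, diff=0 [OK], height=2
  node 22: h_left=-1, h_right=-1, diff=0 [OK], height=0
  node 23: h_left=0, h_right=-1, diff=1 [OK], height=1
  node 34: h_left=-1, h_right=-1, diff=0 [OK], height=0
  node 45: h_left=0, h_right=-1, diff=1 [OK], height=1
  node 27: h_left=1, h_right=1, diff=0 [OK], height=2
  node 19: h_left=2, h_right=2, diff=0 [OK], height=3
All nodes satisfy the balance condition.
Result: Balanced


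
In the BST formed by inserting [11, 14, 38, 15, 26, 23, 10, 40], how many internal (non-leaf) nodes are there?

Tree built from: [11, 14, 38, 15, 26, 23, 10, 40]
Tree (level-order array): [11, 10, 14, None, None, None, 38, 15, 40, None, 26, None, None, 23]
Rule: An internal node has at least one child.
Per-node child counts:
  node 11: 2 child(ren)
  node 10: 0 child(ren)
  node 14: 1 child(ren)
  node 38: 2 child(ren)
  node 15: 1 child(ren)
  node 26: 1 child(ren)
  node 23: 0 child(ren)
  node 40: 0 child(ren)
Matching nodes: [11, 14, 38, 15, 26]
Count of internal (non-leaf) nodes: 5


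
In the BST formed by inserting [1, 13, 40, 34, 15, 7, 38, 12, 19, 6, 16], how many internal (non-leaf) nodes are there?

Tree built from: [1, 13, 40, 34, 15, 7, 38, 12, 19, 6, 16]
Tree (level-order array): [1, None, 13, 7, 40, 6, 12, 34, None, None, None, None, None, 15, 38, None, 19, None, None, 16]
Rule: An internal node has at least one child.
Per-node child counts:
  node 1: 1 child(ren)
  node 13: 2 child(ren)
  node 7: 2 child(ren)
  node 6: 0 child(ren)
  node 12: 0 child(ren)
  node 40: 1 child(ren)
  node 34: 2 child(ren)
  node 15: 1 child(ren)
  node 19: 1 child(ren)
  node 16: 0 child(ren)
  node 38: 0 child(ren)
Matching nodes: [1, 13, 7, 40, 34, 15, 19]
Count of internal (non-leaf) nodes: 7


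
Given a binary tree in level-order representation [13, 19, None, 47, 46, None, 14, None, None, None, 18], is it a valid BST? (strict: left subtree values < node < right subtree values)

Level-order array: [13, 19, None, 47, 46, None, 14, None, None, None, 18]
Validate using subtree bounds (lo, hi): at each node, require lo < value < hi,
then recurse left with hi=value and right with lo=value.
Preorder trace (stopping at first violation):
  at node 13 with bounds (-inf, +inf): OK
  at node 19 with bounds (-inf, 13): VIOLATION
Node 19 violates its bound: not (-inf < 19 < 13).
Result: Not a valid BST


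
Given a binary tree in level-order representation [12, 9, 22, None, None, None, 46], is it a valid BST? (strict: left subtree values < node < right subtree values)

Level-order array: [12, 9, 22, None, None, None, 46]
Validate using subtree bounds (lo, hi): at each node, require lo < value < hi,
then recurse left with hi=value and right with lo=value.
Preorder trace (stopping at first violation):
  at node 12 with bounds (-inf, +inf): OK
  at node 9 with bounds (-inf, 12): OK
  at node 22 with bounds (12, +inf): OK
  at node 46 with bounds (22, +inf): OK
No violation found at any node.
Result: Valid BST


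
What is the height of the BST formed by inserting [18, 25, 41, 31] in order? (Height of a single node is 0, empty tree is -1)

Insertion order: [18, 25, 41, 31]
Tree (level-order array): [18, None, 25, None, 41, 31]
Compute height bottom-up (empty subtree = -1):
  height(31) = 1 + max(-1, -1) = 0
  height(41) = 1 + max(0, -1) = 1
  height(25) = 1 + max(-1, 1) = 2
  height(18) = 1 + max(-1, 2) = 3
Height = 3


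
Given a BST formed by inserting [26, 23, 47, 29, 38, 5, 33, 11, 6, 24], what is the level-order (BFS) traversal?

Tree insertion order: [26, 23, 47, 29, 38, 5, 33, 11, 6, 24]
Tree (level-order array): [26, 23, 47, 5, 24, 29, None, None, 11, None, None, None, 38, 6, None, 33]
BFS from the root, enqueuing left then right child of each popped node:
  queue [26] -> pop 26, enqueue [23, 47], visited so far: [26]
  queue [23, 47] -> pop 23, enqueue [5, 24], visited so far: [26, 23]
  queue [47, 5, 24] -> pop 47, enqueue [29], visited so far: [26, 23, 47]
  queue [5, 24, 29] -> pop 5, enqueue [11], visited so far: [26, 23, 47, 5]
  queue [24, 29, 11] -> pop 24, enqueue [none], visited so far: [26, 23, 47, 5, 24]
  queue [29, 11] -> pop 29, enqueue [38], visited so far: [26, 23, 47, 5, 24, 29]
  queue [11, 38] -> pop 11, enqueue [6], visited so far: [26, 23, 47, 5, 24, 29, 11]
  queue [38, 6] -> pop 38, enqueue [33], visited so far: [26, 23, 47, 5, 24, 29, 11, 38]
  queue [6, 33] -> pop 6, enqueue [none], visited so far: [26, 23, 47, 5, 24, 29, 11, 38, 6]
  queue [33] -> pop 33, enqueue [none], visited so far: [26, 23, 47, 5, 24, 29, 11, 38, 6, 33]
Result: [26, 23, 47, 5, 24, 29, 11, 38, 6, 33]


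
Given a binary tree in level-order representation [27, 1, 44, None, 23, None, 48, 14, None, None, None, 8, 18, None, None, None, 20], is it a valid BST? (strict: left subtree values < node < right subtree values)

Level-order array: [27, 1, 44, None, 23, None, 48, 14, None, None, None, 8, 18, None, None, None, 20]
Validate using subtree bounds (lo, hi): at each node, require lo < value < hi,
then recurse left with hi=value and right with lo=value.
Preorder trace (stopping at first violation):
  at node 27 with bounds (-inf, +inf): OK
  at node 1 with bounds (-inf, 27): OK
  at node 23 with bounds (1, 27): OK
  at node 14 with bounds (1, 23): OK
  at node 8 with bounds (1, 14): OK
  at node 18 with bounds (14, 23): OK
  at node 20 with bounds (18, 23): OK
  at node 44 with bounds (27, +inf): OK
  at node 48 with bounds (44, +inf): OK
No violation found at any node.
Result: Valid BST


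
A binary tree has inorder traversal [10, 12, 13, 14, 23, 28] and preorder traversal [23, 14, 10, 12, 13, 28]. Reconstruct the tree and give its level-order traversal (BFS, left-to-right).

Inorder:  [10, 12, 13, 14, 23, 28]
Preorder: [23, 14, 10, 12, 13, 28]
Algorithm: preorder visits root first, so consume preorder in order;
for each root, split the current inorder slice at that value into
left-subtree inorder and right-subtree inorder, then recurse.
Recursive splits:
  root=23; inorder splits into left=[10, 12, 13, 14], right=[28]
  root=14; inorder splits into left=[10, 12, 13], right=[]
  root=10; inorder splits into left=[], right=[12, 13]
  root=12; inorder splits into left=[], right=[13]
  root=13; inorder splits into left=[], right=[]
  root=28; inorder splits into left=[], right=[]
Reconstructed level-order: [23, 14, 28, 10, 12, 13]


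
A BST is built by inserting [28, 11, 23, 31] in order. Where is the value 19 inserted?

Starting tree (level order): [28, 11, 31, None, 23]
Insertion path: 28 -> 11 -> 23
Result: insert 19 as left child of 23
Final tree (level order): [28, 11, 31, None, 23, None, None, 19]


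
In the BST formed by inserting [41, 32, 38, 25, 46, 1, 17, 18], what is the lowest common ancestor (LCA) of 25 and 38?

Tree insertion order: [41, 32, 38, 25, 46, 1, 17, 18]
Tree (level-order array): [41, 32, 46, 25, 38, None, None, 1, None, None, None, None, 17, None, 18]
In a BST, the LCA of p=25, q=38 is the first node v on the
root-to-leaf path with p <= v <= q (go left if both < v, right if both > v).
Walk from root:
  at 41: both 25 and 38 < 41, go left
  at 32: 25 <= 32 <= 38, this is the LCA
LCA = 32


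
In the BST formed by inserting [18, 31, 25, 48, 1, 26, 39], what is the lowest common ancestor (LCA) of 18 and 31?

Tree insertion order: [18, 31, 25, 48, 1, 26, 39]
Tree (level-order array): [18, 1, 31, None, None, 25, 48, None, 26, 39]
In a BST, the LCA of p=18, q=31 is the first node v on the
root-to-leaf path with p <= v <= q (go left if both < v, right if both > v).
Walk from root:
  at 18: 18 <= 18 <= 31, this is the LCA
LCA = 18


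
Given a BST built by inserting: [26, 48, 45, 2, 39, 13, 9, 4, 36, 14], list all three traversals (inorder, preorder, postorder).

Tree insertion order: [26, 48, 45, 2, 39, 13, 9, 4, 36, 14]
Tree (level-order array): [26, 2, 48, None, 13, 45, None, 9, 14, 39, None, 4, None, None, None, 36]
Inorder (L, root, R): [2, 4, 9, 13, 14, 26, 36, 39, 45, 48]
Preorder (root, L, R): [26, 2, 13, 9, 4, 14, 48, 45, 39, 36]
Postorder (L, R, root): [4, 9, 14, 13, 2, 36, 39, 45, 48, 26]


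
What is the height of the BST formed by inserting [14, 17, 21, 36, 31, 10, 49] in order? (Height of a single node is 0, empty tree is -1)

Insertion order: [14, 17, 21, 36, 31, 10, 49]
Tree (level-order array): [14, 10, 17, None, None, None, 21, None, 36, 31, 49]
Compute height bottom-up (empty subtree = -1):
  height(10) = 1 + max(-1, -1) = 0
  height(31) = 1 + max(-1, -1) = 0
  height(49) = 1 + max(-1, -1) = 0
  height(36) = 1 + max(0, 0) = 1
  height(21) = 1 + max(-1, 1) = 2
  height(17) = 1 + max(-1, 2) = 3
  height(14) = 1 + max(0, 3) = 4
Height = 4


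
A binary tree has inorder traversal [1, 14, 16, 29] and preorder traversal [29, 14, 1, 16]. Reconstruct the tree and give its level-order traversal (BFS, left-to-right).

Inorder:  [1, 14, 16, 29]
Preorder: [29, 14, 1, 16]
Algorithm: preorder visits root first, so consume preorder in order;
for each root, split the current inorder slice at that value into
left-subtree inorder and right-subtree inorder, then recurse.
Recursive splits:
  root=29; inorder splits into left=[1, 14, 16], right=[]
  root=14; inorder splits into left=[1], right=[16]
  root=1; inorder splits into left=[], right=[]
  root=16; inorder splits into left=[], right=[]
Reconstructed level-order: [29, 14, 1, 16]


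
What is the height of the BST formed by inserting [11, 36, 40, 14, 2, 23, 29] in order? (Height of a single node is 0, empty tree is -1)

Insertion order: [11, 36, 40, 14, 2, 23, 29]
Tree (level-order array): [11, 2, 36, None, None, 14, 40, None, 23, None, None, None, 29]
Compute height bottom-up (empty subtree = -1):
  height(2) = 1 + max(-1, -1) = 0
  height(29) = 1 + max(-1, -1) = 0
  height(23) = 1 + max(-1, 0) = 1
  height(14) = 1 + max(-1, 1) = 2
  height(40) = 1 + max(-1, -1) = 0
  height(36) = 1 + max(2, 0) = 3
  height(11) = 1 + max(0, 3) = 4
Height = 4


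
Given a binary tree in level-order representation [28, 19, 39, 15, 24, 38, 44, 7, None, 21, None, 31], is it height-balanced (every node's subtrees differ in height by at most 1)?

Tree (level-order array): [28, 19, 39, 15, 24, 38, 44, 7, None, 21, None, 31]
Definition: a tree is height-balanced if, at every node, |h(left) - h(right)| <= 1 (empty subtree has height -1).
Bottom-up per-node check:
  node 7: h_left=-1, h_right=-1, diff=0 [OK], height=0
  node 15: h_left=0, h_right=-1, diff=1 [OK], height=1
  node 21: h_left=-1, h_right=-1, diff=0 [OK], height=0
  node 24: h_left=0, h_right=-1, diff=1 [OK], height=1
  node 19: h_left=1, h_right=1, diff=0 [OK], height=2
  node 31: h_left=-1, h_right=-1, diff=0 [OK], height=0
  node 38: h_left=0, h_right=-1, diff=1 [OK], height=1
  node 44: h_left=-1, h_right=-1, diff=0 [OK], height=0
  node 39: h_left=1, h_right=0, diff=1 [OK], height=2
  node 28: h_left=2, h_right=2, diff=0 [OK], height=3
All nodes satisfy the balance condition.
Result: Balanced


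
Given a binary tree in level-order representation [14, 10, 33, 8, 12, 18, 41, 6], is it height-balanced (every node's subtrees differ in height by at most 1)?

Tree (level-order array): [14, 10, 33, 8, 12, 18, 41, 6]
Definition: a tree is height-balanced if, at every node, |h(left) - h(right)| <= 1 (empty subtree has height -1).
Bottom-up per-node check:
  node 6: h_left=-1, h_right=-1, diff=0 [OK], height=0
  node 8: h_left=0, h_right=-1, diff=1 [OK], height=1
  node 12: h_left=-1, h_right=-1, diff=0 [OK], height=0
  node 10: h_left=1, h_right=0, diff=1 [OK], height=2
  node 18: h_left=-1, h_right=-1, diff=0 [OK], height=0
  node 41: h_left=-1, h_right=-1, diff=0 [OK], height=0
  node 33: h_left=0, h_right=0, diff=0 [OK], height=1
  node 14: h_left=2, h_right=1, diff=1 [OK], height=3
All nodes satisfy the balance condition.
Result: Balanced


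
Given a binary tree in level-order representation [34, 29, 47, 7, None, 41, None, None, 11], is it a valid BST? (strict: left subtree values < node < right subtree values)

Level-order array: [34, 29, 47, 7, None, 41, None, None, 11]
Validate using subtree bounds (lo, hi): at each node, require lo < value < hi,
then recurse left with hi=value and right with lo=value.
Preorder trace (stopping at first violation):
  at node 34 with bounds (-inf, +inf): OK
  at node 29 with bounds (-inf, 34): OK
  at node 7 with bounds (-inf, 29): OK
  at node 11 with bounds (7, 29): OK
  at node 47 with bounds (34, +inf): OK
  at node 41 with bounds (34, 47): OK
No violation found at any node.
Result: Valid BST


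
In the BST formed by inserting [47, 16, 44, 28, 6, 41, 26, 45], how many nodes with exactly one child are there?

Tree built from: [47, 16, 44, 28, 6, 41, 26, 45]
Tree (level-order array): [47, 16, None, 6, 44, None, None, 28, 45, 26, 41]
Rule: These are nodes with exactly 1 non-null child.
Per-node child counts:
  node 47: 1 child(ren)
  node 16: 2 child(ren)
  node 6: 0 child(ren)
  node 44: 2 child(ren)
  node 28: 2 child(ren)
  node 26: 0 child(ren)
  node 41: 0 child(ren)
  node 45: 0 child(ren)
Matching nodes: [47]
Count of nodes with exactly one child: 1


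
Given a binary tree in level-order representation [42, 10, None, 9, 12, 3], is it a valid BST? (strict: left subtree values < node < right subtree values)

Level-order array: [42, 10, None, 9, 12, 3]
Validate using subtree bounds (lo, hi): at each node, require lo < value < hi,
then recurse left with hi=value and right with lo=value.
Preorder trace (stopping at first violation):
  at node 42 with bounds (-inf, +inf): OK
  at node 10 with bounds (-inf, 42): OK
  at node 9 with bounds (-inf, 10): OK
  at node 3 with bounds (-inf, 9): OK
  at node 12 with bounds (10, 42): OK
No violation found at any node.
Result: Valid BST


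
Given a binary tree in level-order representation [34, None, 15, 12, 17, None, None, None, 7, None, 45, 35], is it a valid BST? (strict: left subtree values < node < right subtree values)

Level-order array: [34, None, 15, 12, 17, None, None, None, 7, None, 45, 35]
Validate using subtree bounds (lo, hi): at each node, require lo < value < hi,
then recurse left with hi=value and right with lo=value.
Preorder trace (stopping at first violation):
  at node 34 with bounds (-inf, +inf): OK
  at node 15 with bounds (34, +inf): VIOLATION
Node 15 violates its bound: not (34 < 15 < +inf).
Result: Not a valid BST


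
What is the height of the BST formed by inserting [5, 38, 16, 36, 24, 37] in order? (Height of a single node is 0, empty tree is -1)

Insertion order: [5, 38, 16, 36, 24, 37]
Tree (level-order array): [5, None, 38, 16, None, None, 36, 24, 37]
Compute height bottom-up (empty subtree = -1):
  height(24) = 1 + max(-1, -1) = 0
  height(37) = 1 + max(-1, -1) = 0
  height(36) = 1 + max(0, 0) = 1
  height(16) = 1 + max(-1, 1) = 2
  height(38) = 1 + max(2, -1) = 3
  height(5) = 1 + max(-1, 3) = 4
Height = 4


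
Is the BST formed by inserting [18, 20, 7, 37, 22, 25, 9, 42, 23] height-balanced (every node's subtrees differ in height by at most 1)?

Tree (level-order array): [18, 7, 20, None, 9, None, 37, None, None, 22, 42, None, 25, None, None, 23]
Definition: a tree is height-balanced if, at every node, |h(left) - h(right)| <= 1 (empty subtree has height -1).
Bottom-up per-node check:
  node 9: h_left=-1, h_right=-1, diff=0 [OK], height=0
  node 7: h_left=-1, h_right=0, diff=1 [OK], height=1
  node 23: h_left=-1, h_right=-1, diff=0 [OK], height=0
  node 25: h_left=0, h_right=-1, diff=1 [OK], height=1
  node 22: h_left=-1, h_right=1, diff=2 [FAIL (|-1-1|=2 > 1)], height=2
  node 42: h_left=-1, h_right=-1, diff=0 [OK], height=0
  node 37: h_left=2, h_right=0, diff=2 [FAIL (|2-0|=2 > 1)], height=3
  node 20: h_left=-1, h_right=3, diff=4 [FAIL (|-1-3|=4 > 1)], height=4
  node 18: h_left=1, h_right=4, diff=3 [FAIL (|1-4|=3 > 1)], height=5
Node 22 violates the condition: |-1 - 1| = 2 > 1.
Result: Not balanced
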